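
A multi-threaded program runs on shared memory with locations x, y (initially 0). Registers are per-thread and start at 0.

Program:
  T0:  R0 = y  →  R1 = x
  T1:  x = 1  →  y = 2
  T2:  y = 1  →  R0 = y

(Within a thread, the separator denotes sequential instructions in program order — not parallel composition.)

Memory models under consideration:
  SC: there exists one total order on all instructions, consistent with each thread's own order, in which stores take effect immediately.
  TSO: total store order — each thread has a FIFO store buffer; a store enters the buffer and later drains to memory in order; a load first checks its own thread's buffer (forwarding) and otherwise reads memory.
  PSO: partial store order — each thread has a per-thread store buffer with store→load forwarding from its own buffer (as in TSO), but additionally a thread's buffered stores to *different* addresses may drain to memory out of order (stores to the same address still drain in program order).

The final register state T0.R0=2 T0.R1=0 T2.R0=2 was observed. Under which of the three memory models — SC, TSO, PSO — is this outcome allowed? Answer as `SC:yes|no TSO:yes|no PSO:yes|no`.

outcome vector order: (T0.R0,T0.R1,T2.R0)
SC (10): 0/0/1; 0/0/2; 0/1/1; 0/1/2; 1/0/1; 1/0/2; 1/1/1; 1/1/2; 2/1/1; 2/1/2
TSO (10): 0/0/1; 0/0/2; 0/1/1; 0/1/2; 1/0/1; 1/0/2; 1/1/1; 1/1/2; 2/1/1; 2/1/2
PSO (12): 0/0/1; 0/0/2; 0/1/1; 0/1/2; 1/0/1; 1/0/2; 1/1/1; 1/1/2; 2/0/1; 2/0/2; 2/1/1; 2/1/2
target 2/0/2 ∈ {PSO}

SC:no TSO:no PSO:yes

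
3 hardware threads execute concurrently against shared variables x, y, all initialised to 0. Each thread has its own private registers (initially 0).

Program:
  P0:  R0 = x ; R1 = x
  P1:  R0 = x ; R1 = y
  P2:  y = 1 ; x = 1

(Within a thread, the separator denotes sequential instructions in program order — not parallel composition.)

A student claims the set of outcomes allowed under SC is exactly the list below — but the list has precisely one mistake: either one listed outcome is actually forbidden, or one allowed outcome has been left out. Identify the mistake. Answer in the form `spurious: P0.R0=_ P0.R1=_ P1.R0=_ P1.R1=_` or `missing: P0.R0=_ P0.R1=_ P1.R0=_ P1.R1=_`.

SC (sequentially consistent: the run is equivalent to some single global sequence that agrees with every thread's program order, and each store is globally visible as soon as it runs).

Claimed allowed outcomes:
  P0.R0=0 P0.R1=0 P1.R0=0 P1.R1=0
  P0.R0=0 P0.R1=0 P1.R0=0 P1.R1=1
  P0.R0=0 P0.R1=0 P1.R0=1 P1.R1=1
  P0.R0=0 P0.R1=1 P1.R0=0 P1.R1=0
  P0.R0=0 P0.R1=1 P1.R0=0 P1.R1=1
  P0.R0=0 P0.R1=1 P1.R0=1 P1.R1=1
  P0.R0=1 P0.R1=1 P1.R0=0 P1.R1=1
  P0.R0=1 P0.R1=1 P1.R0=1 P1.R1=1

outcome vector order: (P0.R0,P0.R1,P1.R0,P1.R1)
[SC] allowed = {0/0/0/0, 0/0/0/1, 0/0/1/1, 0/1/0/0, 0/1/0/1, 0/1/1/1, 1/1/0/0, 1/1/0/1, 1/1/1/1}
SC∖claimed = {1/1/0/0}

missing: P0.R0=1 P0.R1=1 P1.R0=0 P1.R1=0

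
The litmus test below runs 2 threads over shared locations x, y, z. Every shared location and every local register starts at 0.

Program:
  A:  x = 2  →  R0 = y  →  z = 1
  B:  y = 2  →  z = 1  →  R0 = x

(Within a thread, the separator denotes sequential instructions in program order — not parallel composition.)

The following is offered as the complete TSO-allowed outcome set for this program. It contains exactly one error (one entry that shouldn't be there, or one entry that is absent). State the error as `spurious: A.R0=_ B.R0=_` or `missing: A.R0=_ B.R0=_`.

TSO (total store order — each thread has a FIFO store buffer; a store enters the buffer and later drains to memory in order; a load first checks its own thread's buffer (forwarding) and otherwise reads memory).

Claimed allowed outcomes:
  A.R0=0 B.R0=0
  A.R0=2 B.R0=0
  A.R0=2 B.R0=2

outcome vector order: (A.R0,B.R0)
TSO: 4 outcomes — {<0 0> <0 2> <2 0> <2 2>}
TSO∖claimed = {<0 2>}

missing: A.R0=0 B.R0=2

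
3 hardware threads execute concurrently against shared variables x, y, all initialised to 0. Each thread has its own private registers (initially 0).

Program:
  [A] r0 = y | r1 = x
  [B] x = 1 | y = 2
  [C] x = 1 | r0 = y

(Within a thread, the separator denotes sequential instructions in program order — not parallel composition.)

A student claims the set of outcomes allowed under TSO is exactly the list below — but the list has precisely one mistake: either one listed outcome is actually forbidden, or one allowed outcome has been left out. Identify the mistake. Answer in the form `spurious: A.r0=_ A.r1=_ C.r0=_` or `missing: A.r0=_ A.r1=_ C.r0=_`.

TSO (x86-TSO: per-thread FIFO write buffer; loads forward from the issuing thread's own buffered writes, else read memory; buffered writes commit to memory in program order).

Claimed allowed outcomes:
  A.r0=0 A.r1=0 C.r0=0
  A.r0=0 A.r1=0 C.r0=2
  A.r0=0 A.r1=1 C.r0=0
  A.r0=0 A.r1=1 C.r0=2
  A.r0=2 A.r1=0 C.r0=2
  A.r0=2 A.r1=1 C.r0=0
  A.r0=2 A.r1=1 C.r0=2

spurious: A.r0=2 A.r1=0 C.r0=2

outcome vector order: (A.r0,A.r1,C.r0)
[TSO] allowed = {(0,0,0) (0,0,2) (0,1,0) (0,1,2) (2,1,0) (2,1,2)}
claimed∖TSO = {(2,0,2)}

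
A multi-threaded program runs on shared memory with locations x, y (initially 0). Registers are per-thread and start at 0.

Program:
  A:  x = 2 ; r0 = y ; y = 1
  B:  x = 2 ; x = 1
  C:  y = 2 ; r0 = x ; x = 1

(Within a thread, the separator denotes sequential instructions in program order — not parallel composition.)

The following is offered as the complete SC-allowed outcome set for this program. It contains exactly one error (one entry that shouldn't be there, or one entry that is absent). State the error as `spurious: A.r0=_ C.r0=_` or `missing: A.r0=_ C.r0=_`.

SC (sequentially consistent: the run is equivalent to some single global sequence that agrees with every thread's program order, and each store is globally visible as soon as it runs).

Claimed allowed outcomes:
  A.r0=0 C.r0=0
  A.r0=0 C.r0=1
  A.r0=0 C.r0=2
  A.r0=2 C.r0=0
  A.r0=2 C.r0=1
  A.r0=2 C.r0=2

spurious: A.r0=0 C.r0=0

outcome vector order: (A.r0,C.r0)
[SC] allowed = {(0,1); (0,2); (2,0); (2,1); (2,2)}
claimed∖SC = {(0,0)}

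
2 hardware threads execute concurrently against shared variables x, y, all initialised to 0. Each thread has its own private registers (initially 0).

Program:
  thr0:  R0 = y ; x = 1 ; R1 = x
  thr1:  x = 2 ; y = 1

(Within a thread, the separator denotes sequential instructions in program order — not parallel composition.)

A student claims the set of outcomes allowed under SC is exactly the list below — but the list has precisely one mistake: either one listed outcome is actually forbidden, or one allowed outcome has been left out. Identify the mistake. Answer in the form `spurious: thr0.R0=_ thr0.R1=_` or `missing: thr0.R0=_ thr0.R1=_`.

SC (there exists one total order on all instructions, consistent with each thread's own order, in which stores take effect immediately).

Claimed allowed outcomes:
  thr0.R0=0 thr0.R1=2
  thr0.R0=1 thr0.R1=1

outcome vector order: (thr0.R0,thr0.R1)
under SC → <0 1>; <0 2>; <1 1>
SC∖claimed = {<0 1>}

missing: thr0.R0=0 thr0.R1=1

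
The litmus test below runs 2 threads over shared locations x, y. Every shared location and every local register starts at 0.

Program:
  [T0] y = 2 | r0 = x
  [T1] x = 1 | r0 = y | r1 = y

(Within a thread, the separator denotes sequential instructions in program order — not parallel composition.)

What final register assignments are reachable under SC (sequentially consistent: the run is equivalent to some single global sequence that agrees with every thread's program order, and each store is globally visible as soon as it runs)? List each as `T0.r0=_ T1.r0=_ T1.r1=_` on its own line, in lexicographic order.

T0.r0=0 T1.r0=2 T1.r1=2
T0.r0=1 T1.r0=0 T1.r1=0
T0.r0=1 T1.r0=0 T1.r1=2
T0.r0=1 T1.r0=2 T1.r1=2

outcome vector order: (T0.r0,T1.r0,T1.r1)
|SC outcomes| = 4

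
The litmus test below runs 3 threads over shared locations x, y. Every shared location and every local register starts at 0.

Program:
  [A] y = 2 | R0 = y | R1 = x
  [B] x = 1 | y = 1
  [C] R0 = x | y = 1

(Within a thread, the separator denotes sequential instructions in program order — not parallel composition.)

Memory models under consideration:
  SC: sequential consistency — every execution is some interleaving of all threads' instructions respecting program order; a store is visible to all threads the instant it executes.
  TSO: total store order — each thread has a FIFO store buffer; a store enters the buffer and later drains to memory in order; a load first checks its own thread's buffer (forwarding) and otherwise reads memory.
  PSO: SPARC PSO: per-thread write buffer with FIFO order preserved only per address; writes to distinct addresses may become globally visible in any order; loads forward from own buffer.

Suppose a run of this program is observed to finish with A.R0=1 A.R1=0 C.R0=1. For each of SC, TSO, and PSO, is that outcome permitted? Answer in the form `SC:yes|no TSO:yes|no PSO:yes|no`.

outcome vector order: (A.R0,A.R1,C.R0)
SC (7): 100; 110; 111; 200; 201; 210; 211
TSO (7): 100; 110; 111; 200; 201; 210; 211
PSO (8): 100; 101; 110; 111; 200; 201; 210; 211
target 101 ∈ {PSO}

SC:no TSO:no PSO:yes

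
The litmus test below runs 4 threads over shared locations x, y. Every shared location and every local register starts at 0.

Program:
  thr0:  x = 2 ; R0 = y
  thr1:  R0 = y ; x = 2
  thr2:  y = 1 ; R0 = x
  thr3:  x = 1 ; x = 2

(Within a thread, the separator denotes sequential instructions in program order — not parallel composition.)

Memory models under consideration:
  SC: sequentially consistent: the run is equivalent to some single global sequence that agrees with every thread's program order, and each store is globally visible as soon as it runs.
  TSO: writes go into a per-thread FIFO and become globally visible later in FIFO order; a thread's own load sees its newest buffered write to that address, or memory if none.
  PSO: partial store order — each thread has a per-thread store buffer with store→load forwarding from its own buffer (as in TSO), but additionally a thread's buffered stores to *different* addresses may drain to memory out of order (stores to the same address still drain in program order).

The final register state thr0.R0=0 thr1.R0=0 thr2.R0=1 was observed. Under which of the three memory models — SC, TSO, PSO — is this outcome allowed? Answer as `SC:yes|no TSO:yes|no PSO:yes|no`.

SC:yes TSO:yes PSO:yes

outcome vector order: (thr0.R0,thr1.R0,thr2.R0)
under SC → <0 0 1>, <0 0 2>, <0 1 1>, <0 1 2>, <1 0 0>, <1 0 1>, <1 0 2>, <1 1 0>, <1 1 1>, <1 1 2>
under TSO → <0 0 0>, <0 0 1>, <0 0 2>, <0 1 0>, <0 1 1>, <0 1 2>, <1 0 0>, <1 0 1>, <1 0 2>, <1 1 0>, <1 1 1>, <1 1 2>
under PSO → <0 0 0>, <0 0 1>, <0 0 2>, <0 1 0>, <0 1 1>, <0 1 2>, <1 0 0>, <1 0 1>, <1 0 2>, <1 1 0>, <1 1 1>, <1 1 2>
target <0 0 1> ∈ {SC,TSO,PSO}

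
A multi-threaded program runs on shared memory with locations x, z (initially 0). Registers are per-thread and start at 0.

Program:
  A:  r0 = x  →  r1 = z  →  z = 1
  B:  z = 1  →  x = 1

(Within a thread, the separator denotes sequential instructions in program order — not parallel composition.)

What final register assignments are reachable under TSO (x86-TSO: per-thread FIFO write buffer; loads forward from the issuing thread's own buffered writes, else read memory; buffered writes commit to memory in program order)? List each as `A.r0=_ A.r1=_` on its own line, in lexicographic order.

outcome vector order: (A.r0,A.r1)
|TSO outcomes| = 3

A.r0=0 A.r1=0
A.r0=0 A.r1=1
A.r0=1 A.r1=1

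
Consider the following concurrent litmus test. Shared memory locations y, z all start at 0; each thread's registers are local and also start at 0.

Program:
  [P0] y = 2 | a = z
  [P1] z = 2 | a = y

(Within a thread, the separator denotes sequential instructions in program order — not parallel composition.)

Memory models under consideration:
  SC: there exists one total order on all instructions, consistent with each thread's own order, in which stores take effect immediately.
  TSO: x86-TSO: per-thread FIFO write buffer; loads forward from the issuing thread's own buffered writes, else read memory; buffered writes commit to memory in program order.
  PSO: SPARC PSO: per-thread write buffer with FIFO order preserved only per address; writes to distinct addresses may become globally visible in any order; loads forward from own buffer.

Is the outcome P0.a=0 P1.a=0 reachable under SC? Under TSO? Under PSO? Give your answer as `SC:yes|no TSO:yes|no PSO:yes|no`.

outcome vector order: (P0.a,P1.a)
SC (3): (0,2) (2,0) (2,2)
TSO (4): (0,0) (0,2) (2,0) (2,2)
PSO (4): (0,0) (0,2) (2,0) (2,2)
target (0,0) ∈ {TSO,PSO}

SC:no TSO:yes PSO:yes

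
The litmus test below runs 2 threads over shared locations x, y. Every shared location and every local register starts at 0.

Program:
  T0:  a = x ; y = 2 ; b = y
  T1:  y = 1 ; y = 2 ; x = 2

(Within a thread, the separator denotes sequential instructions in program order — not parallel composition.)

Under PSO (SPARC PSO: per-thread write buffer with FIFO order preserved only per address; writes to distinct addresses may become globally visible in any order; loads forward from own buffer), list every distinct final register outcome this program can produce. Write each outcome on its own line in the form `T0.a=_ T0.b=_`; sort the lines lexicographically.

T0.a=0 T0.b=1
T0.a=0 T0.b=2
T0.a=2 T0.b=1
T0.a=2 T0.b=2

outcome vector order: (T0.a,T0.b)
|PSO outcomes| = 4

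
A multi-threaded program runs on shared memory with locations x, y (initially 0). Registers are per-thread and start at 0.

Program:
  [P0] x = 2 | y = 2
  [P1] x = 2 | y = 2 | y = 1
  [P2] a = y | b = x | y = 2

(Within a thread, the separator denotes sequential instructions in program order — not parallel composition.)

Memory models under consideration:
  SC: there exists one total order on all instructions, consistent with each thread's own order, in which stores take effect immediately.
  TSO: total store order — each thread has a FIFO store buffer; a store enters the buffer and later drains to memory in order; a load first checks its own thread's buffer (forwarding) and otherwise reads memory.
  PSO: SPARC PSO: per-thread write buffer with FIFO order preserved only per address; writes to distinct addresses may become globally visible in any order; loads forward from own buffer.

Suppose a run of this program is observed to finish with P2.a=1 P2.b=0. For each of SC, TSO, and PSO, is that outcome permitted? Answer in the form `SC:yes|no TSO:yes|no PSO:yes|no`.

outcome vector order: (P2.a,P2.b)
SC: 4 outcomes — {<0 0>; <0 2>; <1 2>; <2 2>}
TSO: 4 outcomes — {<0 0>; <0 2>; <1 2>; <2 2>}
PSO: 6 outcomes — {<0 0>; <0 2>; <1 0>; <1 2>; <2 0>; <2 2>}
target <1 0> ∈ {PSO}

SC:no TSO:no PSO:yes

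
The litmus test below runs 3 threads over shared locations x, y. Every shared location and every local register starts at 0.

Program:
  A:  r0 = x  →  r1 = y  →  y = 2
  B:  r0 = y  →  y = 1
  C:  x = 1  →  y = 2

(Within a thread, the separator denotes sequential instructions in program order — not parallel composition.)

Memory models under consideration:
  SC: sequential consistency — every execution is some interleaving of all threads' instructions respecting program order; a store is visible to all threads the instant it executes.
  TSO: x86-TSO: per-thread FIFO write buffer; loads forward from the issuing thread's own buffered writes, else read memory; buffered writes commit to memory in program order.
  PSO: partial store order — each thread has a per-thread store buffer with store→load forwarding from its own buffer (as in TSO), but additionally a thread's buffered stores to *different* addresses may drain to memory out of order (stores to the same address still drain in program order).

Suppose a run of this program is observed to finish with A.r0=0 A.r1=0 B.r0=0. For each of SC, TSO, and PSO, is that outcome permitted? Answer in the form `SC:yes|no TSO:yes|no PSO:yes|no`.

outcome vector order: (A.r0,A.r1,B.r0)
SC: 12 outcomes — {<0 0 0>, <0 0 2>, <0 1 0>, <0 1 2>, <0 2 0>, <0 2 2>, <1 0 0>, <1 0 2>, <1 1 0>, <1 1 2>, <1 2 0>, <1 2 2>}
TSO: 12 outcomes — {<0 0 0>, <0 0 2>, <0 1 0>, <0 1 2>, <0 2 0>, <0 2 2>, <1 0 0>, <1 0 2>, <1 1 0>, <1 1 2>, <1 2 0>, <1 2 2>}
PSO: 12 outcomes — {<0 0 0>, <0 0 2>, <0 1 0>, <0 1 2>, <0 2 0>, <0 2 2>, <1 0 0>, <1 0 2>, <1 1 0>, <1 1 2>, <1 2 0>, <1 2 2>}
target <0 0 0> ∈ {SC,TSO,PSO}

SC:yes TSO:yes PSO:yes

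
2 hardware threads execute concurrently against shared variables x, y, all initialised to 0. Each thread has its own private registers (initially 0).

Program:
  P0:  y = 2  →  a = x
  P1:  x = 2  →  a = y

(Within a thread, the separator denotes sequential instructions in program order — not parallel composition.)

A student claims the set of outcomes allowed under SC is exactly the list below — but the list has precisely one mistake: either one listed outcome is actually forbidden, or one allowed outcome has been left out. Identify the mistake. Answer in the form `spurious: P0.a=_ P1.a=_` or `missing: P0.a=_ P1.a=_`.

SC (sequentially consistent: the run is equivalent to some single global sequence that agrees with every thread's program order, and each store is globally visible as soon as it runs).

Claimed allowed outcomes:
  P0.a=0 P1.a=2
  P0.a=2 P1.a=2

missing: P0.a=2 P1.a=0

outcome vector order: (P0.a,P1.a)
under SC → <0 2>; <2 0>; <2 2>
SC∖claimed = {<2 0>}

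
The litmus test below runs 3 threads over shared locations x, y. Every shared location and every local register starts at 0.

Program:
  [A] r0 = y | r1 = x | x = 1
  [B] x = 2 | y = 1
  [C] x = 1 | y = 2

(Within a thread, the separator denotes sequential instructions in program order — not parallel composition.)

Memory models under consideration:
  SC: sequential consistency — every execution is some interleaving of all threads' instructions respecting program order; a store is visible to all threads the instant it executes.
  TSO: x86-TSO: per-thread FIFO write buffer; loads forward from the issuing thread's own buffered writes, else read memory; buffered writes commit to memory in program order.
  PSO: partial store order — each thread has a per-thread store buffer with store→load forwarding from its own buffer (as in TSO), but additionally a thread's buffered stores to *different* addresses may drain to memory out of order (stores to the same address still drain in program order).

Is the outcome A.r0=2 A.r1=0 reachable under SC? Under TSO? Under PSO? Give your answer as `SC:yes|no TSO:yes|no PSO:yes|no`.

outcome vector order: (A.r0,A.r1)
SC: 7 outcomes — {0/0; 0/1; 0/2; 1/1; 1/2; 2/1; 2/2}
TSO: 7 outcomes — {0/0; 0/1; 0/2; 1/1; 1/2; 2/1; 2/2}
PSO: 9 outcomes — {0/0; 0/1; 0/2; 1/0; 1/1; 1/2; 2/0; 2/1; 2/2}
target 2/0 ∈ {PSO}

SC:no TSO:no PSO:yes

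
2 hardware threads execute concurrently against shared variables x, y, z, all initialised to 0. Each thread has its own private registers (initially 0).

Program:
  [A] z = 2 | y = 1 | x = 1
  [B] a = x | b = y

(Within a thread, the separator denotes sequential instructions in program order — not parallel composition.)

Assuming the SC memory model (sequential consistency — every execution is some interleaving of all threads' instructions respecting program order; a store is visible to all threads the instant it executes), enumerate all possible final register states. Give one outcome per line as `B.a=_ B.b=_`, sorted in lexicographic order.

B.a=0 B.b=0
B.a=0 B.b=1
B.a=1 B.b=1

outcome vector order: (B.a,B.b)
|SC outcomes| = 3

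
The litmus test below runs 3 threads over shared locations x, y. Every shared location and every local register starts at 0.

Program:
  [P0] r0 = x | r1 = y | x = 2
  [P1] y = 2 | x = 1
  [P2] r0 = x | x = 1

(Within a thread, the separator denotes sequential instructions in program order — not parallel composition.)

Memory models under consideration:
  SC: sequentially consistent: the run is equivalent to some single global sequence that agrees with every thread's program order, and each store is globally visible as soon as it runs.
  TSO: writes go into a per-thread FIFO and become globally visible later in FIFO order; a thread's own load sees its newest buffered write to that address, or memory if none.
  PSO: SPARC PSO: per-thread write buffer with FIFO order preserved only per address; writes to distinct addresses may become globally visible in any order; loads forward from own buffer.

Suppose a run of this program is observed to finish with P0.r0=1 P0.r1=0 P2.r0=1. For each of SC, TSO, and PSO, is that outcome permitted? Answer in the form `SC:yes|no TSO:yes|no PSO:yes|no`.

SC:no TSO:no PSO:yes

outcome vector order: (P0.r0,P0.r1,P2.r0)
[SC] allowed = {(0,0,0); (0,0,1); (0,0,2); (0,2,0); (0,2,1); (0,2,2); (1,0,0); (1,2,0); (1,2,1); (1,2,2)}
[TSO] allowed = {(0,0,0); (0,0,1); (0,0,2); (0,2,0); (0,2,1); (0,2,2); (1,0,0); (1,2,0); (1,2,1); (1,2,2)}
[PSO] allowed = {(0,0,0); (0,0,1); (0,0,2); (0,2,0); (0,2,1); (0,2,2); (1,0,0); (1,0,1); (1,0,2); (1,2,0); (1,2,1); (1,2,2)}
target (1,0,1) ∈ {PSO}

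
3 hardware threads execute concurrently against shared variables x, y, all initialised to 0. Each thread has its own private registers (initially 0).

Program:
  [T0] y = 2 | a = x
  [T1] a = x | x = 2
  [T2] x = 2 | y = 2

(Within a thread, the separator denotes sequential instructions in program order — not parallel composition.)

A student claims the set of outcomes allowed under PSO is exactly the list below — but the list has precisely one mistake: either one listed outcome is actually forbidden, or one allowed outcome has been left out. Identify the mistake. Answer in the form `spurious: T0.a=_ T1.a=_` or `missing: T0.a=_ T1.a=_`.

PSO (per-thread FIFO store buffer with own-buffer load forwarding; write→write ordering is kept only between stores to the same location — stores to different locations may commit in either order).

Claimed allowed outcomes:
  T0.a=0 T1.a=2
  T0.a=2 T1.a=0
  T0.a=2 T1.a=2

missing: T0.a=0 T1.a=0

outcome vector order: (T0.a,T1.a)
under PSO → (0,0), (0,2), (2,0), (2,2)
PSO∖claimed = {(0,0)}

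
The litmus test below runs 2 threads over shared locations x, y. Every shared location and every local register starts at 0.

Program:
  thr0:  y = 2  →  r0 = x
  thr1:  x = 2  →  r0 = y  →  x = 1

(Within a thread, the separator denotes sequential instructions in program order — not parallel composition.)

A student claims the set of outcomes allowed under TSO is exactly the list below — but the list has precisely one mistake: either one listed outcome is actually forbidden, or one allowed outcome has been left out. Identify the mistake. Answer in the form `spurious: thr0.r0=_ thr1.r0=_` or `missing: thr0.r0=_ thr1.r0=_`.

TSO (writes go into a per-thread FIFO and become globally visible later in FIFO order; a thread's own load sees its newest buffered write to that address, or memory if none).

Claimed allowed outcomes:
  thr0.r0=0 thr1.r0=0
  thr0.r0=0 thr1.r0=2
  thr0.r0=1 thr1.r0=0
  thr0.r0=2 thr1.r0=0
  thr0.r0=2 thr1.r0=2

missing: thr0.r0=1 thr1.r0=2

outcome vector order: (thr0.r0,thr1.r0)
TSO: 6 outcomes — {<0 0>, <0 2>, <1 0>, <1 2>, <2 0>, <2 2>}
TSO∖claimed = {<1 2>}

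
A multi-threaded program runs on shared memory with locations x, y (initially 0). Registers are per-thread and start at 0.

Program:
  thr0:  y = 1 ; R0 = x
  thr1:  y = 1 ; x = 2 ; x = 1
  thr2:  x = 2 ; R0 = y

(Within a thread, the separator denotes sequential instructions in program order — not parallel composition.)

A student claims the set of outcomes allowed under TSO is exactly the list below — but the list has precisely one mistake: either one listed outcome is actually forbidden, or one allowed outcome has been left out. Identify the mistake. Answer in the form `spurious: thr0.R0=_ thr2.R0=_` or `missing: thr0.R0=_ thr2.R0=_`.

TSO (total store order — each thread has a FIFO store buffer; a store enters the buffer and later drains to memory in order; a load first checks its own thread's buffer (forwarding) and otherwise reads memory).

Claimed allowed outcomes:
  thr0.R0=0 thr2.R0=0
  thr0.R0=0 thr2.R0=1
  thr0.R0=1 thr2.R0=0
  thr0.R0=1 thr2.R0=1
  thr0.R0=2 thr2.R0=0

missing: thr0.R0=2 thr2.R0=1

outcome vector order: (thr0.R0,thr2.R0)
TSO: 6 outcomes — {(0,0), (0,1), (1,0), (1,1), (2,0), (2,1)}
TSO∖claimed = {(2,1)}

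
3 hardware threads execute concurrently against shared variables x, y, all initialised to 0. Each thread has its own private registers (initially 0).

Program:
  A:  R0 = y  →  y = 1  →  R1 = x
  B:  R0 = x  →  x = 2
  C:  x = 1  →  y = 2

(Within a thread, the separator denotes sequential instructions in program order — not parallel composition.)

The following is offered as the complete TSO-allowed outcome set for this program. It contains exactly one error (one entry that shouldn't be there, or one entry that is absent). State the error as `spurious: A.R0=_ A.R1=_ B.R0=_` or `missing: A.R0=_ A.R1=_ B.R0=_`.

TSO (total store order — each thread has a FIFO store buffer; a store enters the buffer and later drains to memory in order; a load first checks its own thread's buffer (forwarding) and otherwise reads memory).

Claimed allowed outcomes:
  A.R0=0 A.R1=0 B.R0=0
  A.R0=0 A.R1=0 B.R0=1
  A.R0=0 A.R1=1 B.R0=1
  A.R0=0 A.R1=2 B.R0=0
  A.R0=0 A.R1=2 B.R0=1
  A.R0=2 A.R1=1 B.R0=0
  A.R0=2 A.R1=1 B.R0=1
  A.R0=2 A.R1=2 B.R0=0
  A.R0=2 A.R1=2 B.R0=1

missing: A.R0=0 A.R1=1 B.R0=0

outcome vector order: (A.R0,A.R1,B.R0)
TSO (10): 0/0/0; 0/0/1; 0/1/0; 0/1/1; 0/2/0; 0/2/1; 2/1/0; 2/1/1; 2/2/0; 2/2/1
TSO∖claimed = {0/1/0}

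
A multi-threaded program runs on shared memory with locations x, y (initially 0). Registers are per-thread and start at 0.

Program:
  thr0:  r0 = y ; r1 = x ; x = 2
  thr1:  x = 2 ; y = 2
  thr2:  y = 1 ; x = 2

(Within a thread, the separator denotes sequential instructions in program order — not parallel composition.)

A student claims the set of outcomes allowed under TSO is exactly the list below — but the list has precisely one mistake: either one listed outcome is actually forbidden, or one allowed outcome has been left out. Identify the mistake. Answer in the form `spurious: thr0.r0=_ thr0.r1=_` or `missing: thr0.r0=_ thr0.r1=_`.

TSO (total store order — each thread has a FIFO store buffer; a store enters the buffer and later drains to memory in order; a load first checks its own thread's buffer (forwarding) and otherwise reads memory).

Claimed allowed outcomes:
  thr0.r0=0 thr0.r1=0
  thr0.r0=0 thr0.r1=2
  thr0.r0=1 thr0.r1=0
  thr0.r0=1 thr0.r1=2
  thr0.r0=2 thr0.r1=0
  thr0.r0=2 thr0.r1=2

outcome vector order: (thr0.r0,thr0.r1)
[TSO] allowed = {0/0, 0/2, 1/0, 1/2, 2/2}
claimed∖TSO = {2/0}

spurious: thr0.r0=2 thr0.r1=0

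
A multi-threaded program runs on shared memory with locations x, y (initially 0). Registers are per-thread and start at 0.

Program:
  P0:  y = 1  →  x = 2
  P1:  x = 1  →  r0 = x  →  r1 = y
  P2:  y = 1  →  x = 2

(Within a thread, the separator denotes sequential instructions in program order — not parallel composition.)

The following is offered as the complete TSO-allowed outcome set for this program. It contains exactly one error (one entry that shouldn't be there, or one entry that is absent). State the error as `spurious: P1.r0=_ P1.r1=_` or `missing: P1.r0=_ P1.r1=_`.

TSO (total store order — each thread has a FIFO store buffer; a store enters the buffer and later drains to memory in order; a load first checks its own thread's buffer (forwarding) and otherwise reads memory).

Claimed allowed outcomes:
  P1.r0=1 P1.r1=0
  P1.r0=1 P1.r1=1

outcome vector order: (P1.r0,P1.r1)
[TSO] allowed = {10 11 21}
TSO∖claimed = {21}

missing: P1.r0=2 P1.r1=1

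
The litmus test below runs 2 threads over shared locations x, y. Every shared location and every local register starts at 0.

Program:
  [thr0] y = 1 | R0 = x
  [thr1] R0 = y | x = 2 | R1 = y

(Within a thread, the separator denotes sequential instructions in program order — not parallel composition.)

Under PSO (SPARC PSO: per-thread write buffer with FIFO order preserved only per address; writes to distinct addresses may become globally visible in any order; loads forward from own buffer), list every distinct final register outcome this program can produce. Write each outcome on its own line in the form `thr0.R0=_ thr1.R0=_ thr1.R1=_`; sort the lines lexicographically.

outcome vector order: (thr0.R0,thr1.R0,thr1.R1)
|PSO outcomes| = 6

thr0.R0=0 thr1.R0=0 thr1.R1=0
thr0.R0=0 thr1.R0=0 thr1.R1=1
thr0.R0=0 thr1.R0=1 thr1.R1=1
thr0.R0=2 thr1.R0=0 thr1.R1=0
thr0.R0=2 thr1.R0=0 thr1.R1=1
thr0.R0=2 thr1.R0=1 thr1.R1=1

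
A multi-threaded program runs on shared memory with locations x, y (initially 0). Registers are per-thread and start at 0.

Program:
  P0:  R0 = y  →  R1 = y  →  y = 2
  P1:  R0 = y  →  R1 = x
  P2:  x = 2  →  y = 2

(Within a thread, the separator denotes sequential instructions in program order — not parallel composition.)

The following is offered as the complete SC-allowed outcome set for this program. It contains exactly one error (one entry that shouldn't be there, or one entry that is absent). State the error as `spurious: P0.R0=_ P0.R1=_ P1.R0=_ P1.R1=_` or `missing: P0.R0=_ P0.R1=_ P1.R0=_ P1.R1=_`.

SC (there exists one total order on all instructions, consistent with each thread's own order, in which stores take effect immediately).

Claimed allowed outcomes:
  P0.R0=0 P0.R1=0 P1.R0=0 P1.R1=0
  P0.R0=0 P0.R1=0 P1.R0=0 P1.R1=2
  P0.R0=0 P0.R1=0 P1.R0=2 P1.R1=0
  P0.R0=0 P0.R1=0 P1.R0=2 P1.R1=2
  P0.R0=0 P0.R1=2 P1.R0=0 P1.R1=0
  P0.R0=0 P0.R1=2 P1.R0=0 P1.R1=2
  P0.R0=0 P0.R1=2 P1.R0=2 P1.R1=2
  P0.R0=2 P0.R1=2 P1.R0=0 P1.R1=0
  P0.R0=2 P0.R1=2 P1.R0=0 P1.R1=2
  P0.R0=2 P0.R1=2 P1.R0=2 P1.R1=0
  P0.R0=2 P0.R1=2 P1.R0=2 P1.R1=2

spurious: P0.R0=2 P0.R1=2 P1.R0=2 P1.R1=0

outcome vector order: (P0.R0,P0.R1,P1.R0,P1.R1)
under SC → <0 0 0 0>, <0 0 0 2>, <0 0 2 0>, <0 0 2 2>, <0 2 0 0>, <0 2 0 2>, <0 2 2 2>, <2 2 0 0>, <2 2 0 2>, <2 2 2 2>
claimed∖SC = {<2 2 2 0>}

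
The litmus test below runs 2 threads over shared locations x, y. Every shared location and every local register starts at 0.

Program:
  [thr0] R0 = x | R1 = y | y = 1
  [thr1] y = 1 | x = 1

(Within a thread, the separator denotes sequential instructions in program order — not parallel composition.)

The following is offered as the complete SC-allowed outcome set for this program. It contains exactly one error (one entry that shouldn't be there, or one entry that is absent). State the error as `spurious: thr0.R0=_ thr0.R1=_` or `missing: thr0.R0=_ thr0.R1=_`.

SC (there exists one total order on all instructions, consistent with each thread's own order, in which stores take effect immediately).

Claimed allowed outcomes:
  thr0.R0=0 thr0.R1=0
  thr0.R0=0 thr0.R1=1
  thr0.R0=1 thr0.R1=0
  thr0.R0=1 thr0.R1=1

spurious: thr0.R0=1 thr0.R1=0

outcome vector order: (thr0.R0,thr0.R1)
[SC] allowed = {<0 0>, <0 1>, <1 1>}
claimed∖SC = {<1 0>}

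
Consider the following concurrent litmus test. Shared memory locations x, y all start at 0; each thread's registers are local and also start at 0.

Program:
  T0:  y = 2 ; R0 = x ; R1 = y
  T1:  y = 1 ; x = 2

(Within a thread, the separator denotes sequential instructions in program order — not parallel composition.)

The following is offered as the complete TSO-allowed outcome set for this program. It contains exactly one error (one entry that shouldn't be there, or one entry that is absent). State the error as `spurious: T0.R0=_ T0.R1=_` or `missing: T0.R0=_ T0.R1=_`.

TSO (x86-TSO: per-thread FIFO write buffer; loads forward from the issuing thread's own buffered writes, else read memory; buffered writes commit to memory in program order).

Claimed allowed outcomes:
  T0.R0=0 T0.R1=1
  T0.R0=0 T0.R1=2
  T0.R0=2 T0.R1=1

outcome vector order: (T0.R0,T0.R1)
TSO: 4 outcomes — {(0,1), (0,2), (2,1), (2,2)}
TSO∖claimed = {(2,2)}

missing: T0.R0=2 T0.R1=2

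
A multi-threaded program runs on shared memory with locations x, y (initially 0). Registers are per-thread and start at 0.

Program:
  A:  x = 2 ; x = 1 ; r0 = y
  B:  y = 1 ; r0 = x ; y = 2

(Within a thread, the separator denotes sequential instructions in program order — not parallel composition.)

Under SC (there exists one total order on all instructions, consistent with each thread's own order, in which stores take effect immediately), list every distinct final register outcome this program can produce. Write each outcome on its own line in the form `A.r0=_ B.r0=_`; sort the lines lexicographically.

outcome vector order: (A.r0,B.r0)
|SC outcomes| = 7

A.r0=0 B.r0=1
A.r0=1 B.r0=0
A.r0=1 B.r0=1
A.r0=1 B.r0=2
A.r0=2 B.r0=0
A.r0=2 B.r0=1
A.r0=2 B.r0=2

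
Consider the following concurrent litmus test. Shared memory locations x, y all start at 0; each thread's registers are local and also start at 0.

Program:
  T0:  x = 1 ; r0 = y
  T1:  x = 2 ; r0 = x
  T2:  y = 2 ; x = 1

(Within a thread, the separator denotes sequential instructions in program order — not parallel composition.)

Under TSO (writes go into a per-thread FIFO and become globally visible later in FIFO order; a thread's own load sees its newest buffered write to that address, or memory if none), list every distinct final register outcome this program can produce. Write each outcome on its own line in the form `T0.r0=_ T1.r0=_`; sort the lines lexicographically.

T0.r0=0 T1.r0=1
T0.r0=0 T1.r0=2
T0.r0=2 T1.r0=1
T0.r0=2 T1.r0=2

outcome vector order: (T0.r0,T1.r0)
|TSO outcomes| = 4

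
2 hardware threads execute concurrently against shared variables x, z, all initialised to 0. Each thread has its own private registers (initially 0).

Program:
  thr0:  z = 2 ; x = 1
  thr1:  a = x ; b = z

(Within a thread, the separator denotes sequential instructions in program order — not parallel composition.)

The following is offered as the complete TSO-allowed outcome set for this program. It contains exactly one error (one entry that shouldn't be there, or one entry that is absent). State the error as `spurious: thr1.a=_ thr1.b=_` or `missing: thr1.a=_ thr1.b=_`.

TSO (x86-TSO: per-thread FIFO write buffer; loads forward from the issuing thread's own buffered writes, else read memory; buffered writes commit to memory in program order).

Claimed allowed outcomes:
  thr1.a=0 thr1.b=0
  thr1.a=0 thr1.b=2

outcome vector order: (thr1.a,thr1.b)
under TSO → (0,0); (0,2); (1,2)
TSO∖claimed = {(1,2)}

missing: thr1.a=1 thr1.b=2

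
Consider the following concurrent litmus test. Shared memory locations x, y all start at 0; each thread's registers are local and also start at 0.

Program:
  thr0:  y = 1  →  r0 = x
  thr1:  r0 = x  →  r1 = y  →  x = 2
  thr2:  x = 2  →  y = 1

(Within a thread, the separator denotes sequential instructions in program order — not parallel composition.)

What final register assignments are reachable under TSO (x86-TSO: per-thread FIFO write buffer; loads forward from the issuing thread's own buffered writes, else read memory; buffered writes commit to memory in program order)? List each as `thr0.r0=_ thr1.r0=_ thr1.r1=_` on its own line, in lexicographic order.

outcome vector order: (thr0.r0,thr1.r0,thr1.r1)
|TSO outcomes| = 8

thr0.r0=0 thr1.r0=0 thr1.r1=0
thr0.r0=0 thr1.r0=0 thr1.r1=1
thr0.r0=0 thr1.r0=2 thr1.r1=0
thr0.r0=0 thr1.r0=2 thr1.r1=1
thr0.r0=2 thr1.r0=0 thr1.r1=0
thr0.r0=2 thr1.r0=0 thr1.r1=1
thr0.r0=2 thr1.r0=2 thr1.r1=0
thr0.r0=2 thr1.r0=2 thr1.r1=1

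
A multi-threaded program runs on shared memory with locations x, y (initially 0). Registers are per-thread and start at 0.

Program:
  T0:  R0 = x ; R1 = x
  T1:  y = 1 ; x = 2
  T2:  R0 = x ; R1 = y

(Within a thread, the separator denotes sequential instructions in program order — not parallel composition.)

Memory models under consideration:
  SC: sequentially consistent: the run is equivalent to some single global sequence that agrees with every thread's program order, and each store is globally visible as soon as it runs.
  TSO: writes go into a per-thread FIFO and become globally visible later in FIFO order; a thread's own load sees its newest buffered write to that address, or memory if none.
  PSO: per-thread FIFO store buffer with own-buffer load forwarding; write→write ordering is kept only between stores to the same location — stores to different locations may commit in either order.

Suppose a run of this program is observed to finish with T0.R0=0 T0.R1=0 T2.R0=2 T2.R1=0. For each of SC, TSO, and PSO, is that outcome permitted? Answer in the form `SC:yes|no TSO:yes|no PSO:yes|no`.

outcome vector order: (T0.R0,T0.R1,T2.R0,T2.R1)
under SC → (0,0,0,0); (0,0,0,1); (0,0,2,1); (0,2,0,0); (0,2,0,1); (0,2,2,1); (2,2,0,0); (2,2,0,1); (2,2,2,1)
under TSO → (0,0,0,0); (0,0,0,1); (0,0,2,1); (0,2,0,0); (0,2,0,1); (0,2,2,1); (2,2,0,0); (2,2,0,1); (2,2,2,1)
under PSO → (0,0,0,0); (0,0,0,1); (0,0,2,0); (0,0,2,1); (0,2,0,0); (0,2,0,1); (0,2,2,0); (0,2,2,1); (2,2,0,0); (2,2,0,1); (2,2,2,0); (2,2,2,1)
target (0,0,2,0) ∈ {PSO}

SC:no TSO:no PSO:yes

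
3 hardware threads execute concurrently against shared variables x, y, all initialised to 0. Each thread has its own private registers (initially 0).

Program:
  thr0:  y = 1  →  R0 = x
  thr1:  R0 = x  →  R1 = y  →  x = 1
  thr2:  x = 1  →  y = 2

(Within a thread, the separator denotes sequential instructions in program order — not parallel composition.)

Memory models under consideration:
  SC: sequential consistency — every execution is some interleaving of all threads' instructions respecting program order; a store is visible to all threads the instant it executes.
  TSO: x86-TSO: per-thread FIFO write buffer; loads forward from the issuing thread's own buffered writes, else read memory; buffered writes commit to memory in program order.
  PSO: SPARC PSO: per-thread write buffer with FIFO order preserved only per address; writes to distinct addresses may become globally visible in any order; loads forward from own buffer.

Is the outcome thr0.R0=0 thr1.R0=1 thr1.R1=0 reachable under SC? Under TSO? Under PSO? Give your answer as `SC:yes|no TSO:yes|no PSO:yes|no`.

outcome vector order: (thr0.R0,thr1.R0,thr1.R1)
under SC → 000, 001, 002, 011, 012, 100, 101, 102, 110, 111, 112
under TSO → 000, 001, 002, 010, 011, 012, 100, 101, 102, 110, 111, 112
under PSO → 000, 001, 002, 010, 011, 012, 100, 101, 102, 110, 111, 112
target 010 ∈ {TSO,PSO}

SC:no TSO:yes PSO:yes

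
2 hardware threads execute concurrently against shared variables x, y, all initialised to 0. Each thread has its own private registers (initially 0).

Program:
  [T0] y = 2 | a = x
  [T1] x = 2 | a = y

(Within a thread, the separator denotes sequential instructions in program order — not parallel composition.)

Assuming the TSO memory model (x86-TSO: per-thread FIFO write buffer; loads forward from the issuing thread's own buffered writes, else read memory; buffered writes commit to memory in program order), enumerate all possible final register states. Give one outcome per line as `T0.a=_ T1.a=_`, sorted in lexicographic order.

T0.a=0 T1.a=0
T0.a=0 T1.a=2
T0.a=2 T1.a=0
T0.a=2 T1.a=2

outcome vector order: (T0.a,T1.a)
|TSO outcomes| = 4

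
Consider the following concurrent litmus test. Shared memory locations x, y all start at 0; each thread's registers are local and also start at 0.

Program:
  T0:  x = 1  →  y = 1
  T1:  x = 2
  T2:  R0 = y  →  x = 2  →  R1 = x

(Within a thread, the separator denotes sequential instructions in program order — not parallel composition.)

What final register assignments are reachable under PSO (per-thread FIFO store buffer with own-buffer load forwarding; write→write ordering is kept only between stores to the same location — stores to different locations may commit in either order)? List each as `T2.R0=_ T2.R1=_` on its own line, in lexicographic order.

T2.R0=0 T2.R1=1
T2.R0=0 T2.R1=2
T2.R0=1 T2.R1=1
T2.R0=1 T2.R1=2

outcome vector order: (T2.R0,T2.R1)
|PSO outcomes| = 4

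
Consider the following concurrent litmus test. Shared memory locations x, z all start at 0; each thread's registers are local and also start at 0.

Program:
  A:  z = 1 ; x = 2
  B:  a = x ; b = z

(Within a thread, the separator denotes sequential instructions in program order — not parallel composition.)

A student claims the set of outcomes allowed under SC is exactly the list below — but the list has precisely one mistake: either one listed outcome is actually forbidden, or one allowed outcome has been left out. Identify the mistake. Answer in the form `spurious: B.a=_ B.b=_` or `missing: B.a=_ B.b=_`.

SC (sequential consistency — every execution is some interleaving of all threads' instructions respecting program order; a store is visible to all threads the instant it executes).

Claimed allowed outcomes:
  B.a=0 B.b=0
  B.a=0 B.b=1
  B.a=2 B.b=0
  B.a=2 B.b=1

spurious: B.a=2 B.b=0

outcome vector order: (B.a,B.b)
under SC → (0,0); (0,1); (2,1)
claimed∖SC = {(2,0)}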